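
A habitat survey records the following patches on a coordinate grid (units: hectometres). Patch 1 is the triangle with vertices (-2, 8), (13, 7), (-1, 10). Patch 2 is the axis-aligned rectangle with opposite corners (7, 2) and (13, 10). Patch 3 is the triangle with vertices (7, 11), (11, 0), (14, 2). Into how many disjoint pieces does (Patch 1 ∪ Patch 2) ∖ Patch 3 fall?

2

(Patch 1 ∪ Patch 2) ∖ Patch 3 splits into 2 disjoint pieces (area 27.3883, area 17.5317).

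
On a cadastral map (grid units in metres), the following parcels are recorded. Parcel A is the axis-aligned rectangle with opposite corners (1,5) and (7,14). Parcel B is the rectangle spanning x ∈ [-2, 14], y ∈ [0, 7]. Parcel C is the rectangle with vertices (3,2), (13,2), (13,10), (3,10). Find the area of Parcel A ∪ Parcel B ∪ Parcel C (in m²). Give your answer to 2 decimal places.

172.00

By inclusion–exclusion:
Individual areas: |Parcel A| = 54, |Parcel B| = 112, |Parcel C| = 80.
|Parcel A∩Parcel B|: x∈[1,7], y∈[5,7] → 6·2 = 12.
|Parcel A∩Parcel C|: x∈[3,7], y∈[5,10] → 4·5 = 20.
|Parcel B∩Parcel C|: x∈[3,13], y∈[2,7] → 10·5 = 50.
|Parcel A∩Parcel B∩Parcel C| = 8.
|Parcel A ∪ Parcel B ∪ Parcel C| = 246 − 82 + 8 = 172.00.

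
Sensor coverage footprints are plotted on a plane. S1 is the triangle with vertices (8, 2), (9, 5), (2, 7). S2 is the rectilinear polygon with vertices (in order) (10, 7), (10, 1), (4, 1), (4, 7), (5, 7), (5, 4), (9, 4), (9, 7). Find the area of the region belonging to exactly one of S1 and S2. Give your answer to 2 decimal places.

26.63

|S1| = 11.5, |S2| = 24, |S1∩S2| = 4.4357.
|S1 △ S2| = |S1| + |S2| − 2·|S1∩S2| = 11.5 + 24 − 8.8714 = 26.63.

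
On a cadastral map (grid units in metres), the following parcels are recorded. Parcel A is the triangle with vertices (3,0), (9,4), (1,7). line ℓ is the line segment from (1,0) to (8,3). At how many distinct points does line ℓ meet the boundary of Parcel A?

2

The segment meets the boundary at (6.6,2.4), (2.782,0.764).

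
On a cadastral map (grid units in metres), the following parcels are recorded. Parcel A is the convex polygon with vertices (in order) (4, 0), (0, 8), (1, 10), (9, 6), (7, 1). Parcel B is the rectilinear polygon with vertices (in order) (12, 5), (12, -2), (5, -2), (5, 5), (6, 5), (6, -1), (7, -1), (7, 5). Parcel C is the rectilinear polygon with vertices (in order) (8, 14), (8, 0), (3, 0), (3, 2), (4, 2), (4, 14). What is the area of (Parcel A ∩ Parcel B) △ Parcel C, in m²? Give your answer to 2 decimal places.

51.20

|Parcel A ∩ Parcel B| = 7.7.
|(Parcel A ∩ Parcel B) ∩ Parcel C| = 7.25.
|(Parcel A ∩ Parcel B) △ Parcel C| = 7.7 + 58 − 14.5 = 51.20.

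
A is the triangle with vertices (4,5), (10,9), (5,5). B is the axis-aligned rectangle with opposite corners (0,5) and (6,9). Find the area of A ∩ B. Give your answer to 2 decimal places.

The intersection is the polygon with vertices (6,6.333), (6,5.8), (5,5), (4,5).
By the shoelace formula its area is 0.93.

0.93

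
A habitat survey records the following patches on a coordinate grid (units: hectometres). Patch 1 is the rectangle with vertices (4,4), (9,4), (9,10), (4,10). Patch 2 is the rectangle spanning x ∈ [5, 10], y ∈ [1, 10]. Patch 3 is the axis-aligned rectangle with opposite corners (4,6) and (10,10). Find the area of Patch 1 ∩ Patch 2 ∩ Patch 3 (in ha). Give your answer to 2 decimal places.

16.00

The intersection is the polygon with vertices (5,10), (9,10), (9,6), (5,6).
By the shoelace formula its area is 16.00.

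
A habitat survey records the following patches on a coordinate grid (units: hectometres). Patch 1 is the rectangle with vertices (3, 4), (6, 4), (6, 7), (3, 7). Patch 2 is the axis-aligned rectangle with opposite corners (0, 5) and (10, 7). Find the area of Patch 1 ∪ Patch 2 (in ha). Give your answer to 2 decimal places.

By inclusion–exclusion:
Individual areas: |Patch 1| = 9, |Patch 2| = 20.
|Patch 1∩Patch 2|: x∈[3,6], y∈[5,7] → 3·2 = 6.
|Patch 1 ∪ Patch 2| = 29 − 6 = 23.00.

23.00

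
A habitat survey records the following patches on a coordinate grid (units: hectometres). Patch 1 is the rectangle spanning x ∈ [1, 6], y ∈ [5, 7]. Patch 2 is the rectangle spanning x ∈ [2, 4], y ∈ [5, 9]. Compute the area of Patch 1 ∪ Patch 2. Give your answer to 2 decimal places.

By inclusion–exclusion:
Individual areas: |Patch 1| = 10, |Patch 2| = 8.
|Patch 1∩Patch 2|: x∈[2,4], y∈[5,7] → 2·2 = 4.
|Patch 1 ∪ Patch 2| = 18 − 4 = 14.00.

14.00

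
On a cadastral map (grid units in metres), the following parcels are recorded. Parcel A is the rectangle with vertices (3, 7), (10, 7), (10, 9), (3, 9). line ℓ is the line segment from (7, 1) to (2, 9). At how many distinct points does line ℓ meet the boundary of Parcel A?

The segment meets the boundary at (3,7.4), (3.25,7).

2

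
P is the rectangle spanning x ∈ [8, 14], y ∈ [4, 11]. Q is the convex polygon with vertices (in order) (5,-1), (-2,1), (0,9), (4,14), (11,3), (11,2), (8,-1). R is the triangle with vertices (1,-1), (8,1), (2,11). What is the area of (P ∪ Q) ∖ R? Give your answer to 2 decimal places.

114.70

|P ∪ Q| = 154.6104.
|(P ∪ Q) ∩ R| = 39.9103.
|(P ∪ Q) ∖ R| = 154.6104 − 39.9103 = 114.70.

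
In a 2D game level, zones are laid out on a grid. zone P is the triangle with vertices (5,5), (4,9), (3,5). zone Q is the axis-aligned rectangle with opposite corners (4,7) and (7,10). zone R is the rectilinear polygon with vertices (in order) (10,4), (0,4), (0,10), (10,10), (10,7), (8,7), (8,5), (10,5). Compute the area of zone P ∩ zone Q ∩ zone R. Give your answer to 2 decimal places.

The intersection is the polygon with vertices (4,7), (4,9), (4.5,7).
By the shoelace formula its area is 0.50.

0.50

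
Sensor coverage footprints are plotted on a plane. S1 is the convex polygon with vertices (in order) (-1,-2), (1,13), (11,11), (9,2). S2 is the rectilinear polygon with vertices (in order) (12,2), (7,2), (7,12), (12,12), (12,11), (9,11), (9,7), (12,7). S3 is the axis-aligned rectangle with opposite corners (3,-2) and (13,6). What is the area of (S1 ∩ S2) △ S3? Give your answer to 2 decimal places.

82.82

|S1 ∩ S2| = 22.3778.
|(S1 ∩ S2) ∩ S3| = 9.7778.
|(S1 ∩ S2) △ S3| = 22.3778 + 80 − 19.5556 = 82.82.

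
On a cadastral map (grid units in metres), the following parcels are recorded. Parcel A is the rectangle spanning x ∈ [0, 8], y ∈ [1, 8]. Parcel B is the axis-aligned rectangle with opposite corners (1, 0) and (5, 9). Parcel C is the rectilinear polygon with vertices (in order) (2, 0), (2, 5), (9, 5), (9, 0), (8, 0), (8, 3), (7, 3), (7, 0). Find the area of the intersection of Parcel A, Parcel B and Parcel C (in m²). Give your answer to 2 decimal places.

The intersection is the polygon with vertices (5,1), (2,1), (2,5), (5,5).
By the shoelace formula its area is 12.00.

12.00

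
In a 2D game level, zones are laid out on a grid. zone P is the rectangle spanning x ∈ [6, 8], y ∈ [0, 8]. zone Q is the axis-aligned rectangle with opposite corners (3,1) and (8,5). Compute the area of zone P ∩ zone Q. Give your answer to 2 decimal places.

|zone P∩zone Q|: x∈[6,8], y∈[1,5] → 2·4 = 8.

8.00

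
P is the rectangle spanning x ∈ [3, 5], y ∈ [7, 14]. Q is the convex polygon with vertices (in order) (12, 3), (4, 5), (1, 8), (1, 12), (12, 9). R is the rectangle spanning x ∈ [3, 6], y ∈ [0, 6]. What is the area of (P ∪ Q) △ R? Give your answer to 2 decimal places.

|P ∪ Q| = 69.6364.
|(P ∪ Q) ∩ R| = 3.
|(P ∪ Q) △ R| = 69.6364 + 18 − 6 = 81.64.

81.64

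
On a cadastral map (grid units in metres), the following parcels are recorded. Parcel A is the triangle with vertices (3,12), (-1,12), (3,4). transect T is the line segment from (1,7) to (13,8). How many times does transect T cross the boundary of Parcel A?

2

The segment meets the boundary at (3,7.167), (1.48,7.04).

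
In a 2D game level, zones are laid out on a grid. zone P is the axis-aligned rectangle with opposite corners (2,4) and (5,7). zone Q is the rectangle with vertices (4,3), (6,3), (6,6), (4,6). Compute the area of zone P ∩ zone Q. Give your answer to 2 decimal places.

|zone P∩zone Q|: x∈[4,5], y∈[4,6] → 1·2 = 2.

2.00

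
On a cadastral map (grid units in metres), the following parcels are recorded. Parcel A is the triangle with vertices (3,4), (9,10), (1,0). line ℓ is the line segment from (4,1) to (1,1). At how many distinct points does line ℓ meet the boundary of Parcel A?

2

The segment meets the boundary at (1.5,1), (1.8,1).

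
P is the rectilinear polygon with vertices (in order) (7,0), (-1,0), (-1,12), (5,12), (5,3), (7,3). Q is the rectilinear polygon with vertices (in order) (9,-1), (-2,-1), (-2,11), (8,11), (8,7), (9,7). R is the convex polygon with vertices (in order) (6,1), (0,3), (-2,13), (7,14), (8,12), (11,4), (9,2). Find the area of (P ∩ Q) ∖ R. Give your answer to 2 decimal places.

|P ∩ Q| = 72.
|(P ∩ Q) ∩ R| = 53.3333.
|(P ∩ Q) ∖ R| = 72 − 53.3333 = 18.67.

18.67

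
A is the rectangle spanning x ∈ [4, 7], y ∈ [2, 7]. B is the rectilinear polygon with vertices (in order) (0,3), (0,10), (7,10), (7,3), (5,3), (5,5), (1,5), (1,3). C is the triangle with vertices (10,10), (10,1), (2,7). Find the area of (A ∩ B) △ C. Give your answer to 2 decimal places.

30.33

|A ∩ B| = 10.
|(A ∩ B) ∩ C| = 7.8333.
|(A ∩ B) △ C| = 10 + 36 − 15.6667 = 30.33.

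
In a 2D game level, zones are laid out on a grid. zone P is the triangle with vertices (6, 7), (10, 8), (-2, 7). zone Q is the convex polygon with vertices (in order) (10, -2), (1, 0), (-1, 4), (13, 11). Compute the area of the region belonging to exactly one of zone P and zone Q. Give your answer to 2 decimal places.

|zone P| = 4, |zone Q| = 96.5, |zone P∩zone Q| = 1.55.
|zone P △ zone Q| = |zone P| + |zone Q| − 2·|zone P∩zone Q| = 4 + 96.5 − 3.1 = 97.40.

97.40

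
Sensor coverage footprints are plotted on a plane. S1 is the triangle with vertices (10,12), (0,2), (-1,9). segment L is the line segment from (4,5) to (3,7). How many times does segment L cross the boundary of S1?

1

The segment meets the boundary at (3.667,5.667).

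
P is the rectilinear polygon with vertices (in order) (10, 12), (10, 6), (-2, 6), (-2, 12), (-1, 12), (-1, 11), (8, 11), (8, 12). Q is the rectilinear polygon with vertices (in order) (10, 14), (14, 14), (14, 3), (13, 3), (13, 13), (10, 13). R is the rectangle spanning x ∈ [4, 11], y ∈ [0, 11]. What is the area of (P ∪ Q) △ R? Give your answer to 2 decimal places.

|P ∪ Q| = 77.
|(P ∪ Q) ∩ R| = 30.
|(P ∪ Q) △ R| = 77 + 77 − 60 = 94.00.

94.00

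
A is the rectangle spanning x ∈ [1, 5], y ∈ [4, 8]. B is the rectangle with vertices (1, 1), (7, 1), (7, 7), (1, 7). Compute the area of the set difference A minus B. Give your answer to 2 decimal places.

|A∩B|: x∈[1,5], y∈[4,7] → 4·3 = 12.
|A| = 16.
|A ∖ B| = |A| − |A∩B| = 16 − 12 = 4.00.

4.00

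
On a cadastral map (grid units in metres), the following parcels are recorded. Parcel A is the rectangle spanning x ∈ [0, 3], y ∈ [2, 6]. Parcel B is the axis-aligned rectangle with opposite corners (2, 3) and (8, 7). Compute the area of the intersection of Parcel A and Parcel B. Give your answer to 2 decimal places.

3.00

|Parcel A∩Parcel B|: x∈[2,3], y∈[3,6] → 1·3 = 3.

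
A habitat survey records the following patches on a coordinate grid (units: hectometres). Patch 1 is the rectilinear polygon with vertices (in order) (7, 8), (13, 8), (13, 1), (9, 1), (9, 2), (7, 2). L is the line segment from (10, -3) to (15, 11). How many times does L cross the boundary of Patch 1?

2

The segment meets the boundary at (11.429,1), (13,5.4).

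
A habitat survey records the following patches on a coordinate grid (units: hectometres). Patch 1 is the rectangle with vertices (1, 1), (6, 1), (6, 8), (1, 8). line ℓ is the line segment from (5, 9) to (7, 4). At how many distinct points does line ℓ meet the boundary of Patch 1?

2

The segment meets the boundary at (6,6.5), (5.4,8).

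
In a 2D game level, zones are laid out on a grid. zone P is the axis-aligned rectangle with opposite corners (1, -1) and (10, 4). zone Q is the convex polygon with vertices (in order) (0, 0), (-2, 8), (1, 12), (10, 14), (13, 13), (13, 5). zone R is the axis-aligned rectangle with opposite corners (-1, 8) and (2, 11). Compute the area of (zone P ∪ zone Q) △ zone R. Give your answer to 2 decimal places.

168.12

|zone P ∪ zone Q| = 175.0385.
|(zone P ∪ zone Q) ∩ zone R| = 7.9583.
|(zone P ∪ zone Q) △ zone R| = 175.0385 + 9 − 15.9167 = 168.12.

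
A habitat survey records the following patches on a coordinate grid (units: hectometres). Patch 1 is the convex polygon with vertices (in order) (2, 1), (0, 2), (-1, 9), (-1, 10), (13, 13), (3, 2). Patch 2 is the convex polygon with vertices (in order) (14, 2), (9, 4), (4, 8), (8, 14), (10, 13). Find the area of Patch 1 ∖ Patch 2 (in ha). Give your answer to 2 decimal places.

|Patch 1| = 76, |Patch 1∩Patch 2| = 23.2432.
|Patch 1 ∖ Patch 2| = |Patch 1| − |Patch 1∩Patch 2| = 76 − 23.2432 = 52.76.

52.76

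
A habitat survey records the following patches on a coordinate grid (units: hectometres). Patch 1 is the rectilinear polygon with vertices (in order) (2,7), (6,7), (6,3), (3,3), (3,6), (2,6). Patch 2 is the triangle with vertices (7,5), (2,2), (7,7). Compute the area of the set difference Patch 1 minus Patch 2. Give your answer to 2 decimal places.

|Patch 1| = 13, |Patch 1∩Patch 2| = 2.8667.
|Patch 1 ∖ Patch 2| = |Patch 1| − |Patch 1∩Patch 2| = 13 − 2.8667 = 10.13.

10.13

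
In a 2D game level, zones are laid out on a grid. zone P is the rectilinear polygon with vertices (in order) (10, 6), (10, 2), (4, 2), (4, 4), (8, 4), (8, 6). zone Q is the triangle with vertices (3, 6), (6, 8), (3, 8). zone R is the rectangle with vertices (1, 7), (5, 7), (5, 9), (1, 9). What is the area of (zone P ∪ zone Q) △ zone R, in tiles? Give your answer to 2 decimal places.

23.17

|zone P ∪ zone Q| = 19.
|(zone P ∪ zone Q) ∩ zone R| = 1.9167.
|(zone P ∪ zone Q) △ zone R| = 19 + 8 − 3.8333 = 23.17.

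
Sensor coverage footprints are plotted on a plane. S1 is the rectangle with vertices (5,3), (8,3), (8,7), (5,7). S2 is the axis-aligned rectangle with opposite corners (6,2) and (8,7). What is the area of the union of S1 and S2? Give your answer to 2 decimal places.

14.00

By inclusion–exclusion:
Individual areas: |S1| = 12, |S2| = 10.
|S1∩S2|: x∈[6,8], y∈[3,7] → 2·4 = 8.
|S1 ∪ S2| = 22 − 8 = 14.00.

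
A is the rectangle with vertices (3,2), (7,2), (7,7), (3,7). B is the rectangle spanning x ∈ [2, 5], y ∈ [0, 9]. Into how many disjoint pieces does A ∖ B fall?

1

A ∖ B is a single connected region.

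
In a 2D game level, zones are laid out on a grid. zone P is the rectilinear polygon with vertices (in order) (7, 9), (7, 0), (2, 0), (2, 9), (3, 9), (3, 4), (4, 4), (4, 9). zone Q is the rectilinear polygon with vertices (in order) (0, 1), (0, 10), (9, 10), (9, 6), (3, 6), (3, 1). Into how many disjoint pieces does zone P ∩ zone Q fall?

zone P ∩ zone Q splits into 2 disjoint pieces (area 9, area 8).

2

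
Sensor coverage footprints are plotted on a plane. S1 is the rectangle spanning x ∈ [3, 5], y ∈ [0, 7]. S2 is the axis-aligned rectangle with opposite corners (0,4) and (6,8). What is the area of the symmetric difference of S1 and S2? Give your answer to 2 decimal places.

26.00

|S1∩S2|: x∈[3,5], y∈[4,7] → 2·3 = 6.
|S1 △ S2| = |S1| + |S2| − 2·|S1∩S2| = 14 + 24 − 12 = 26.00.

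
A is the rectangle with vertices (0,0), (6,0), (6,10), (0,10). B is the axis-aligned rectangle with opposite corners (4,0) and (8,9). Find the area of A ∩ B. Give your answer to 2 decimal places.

|A∩B|: x∈[4,6], y∈[0,9] → 2·9 = 18.

18.00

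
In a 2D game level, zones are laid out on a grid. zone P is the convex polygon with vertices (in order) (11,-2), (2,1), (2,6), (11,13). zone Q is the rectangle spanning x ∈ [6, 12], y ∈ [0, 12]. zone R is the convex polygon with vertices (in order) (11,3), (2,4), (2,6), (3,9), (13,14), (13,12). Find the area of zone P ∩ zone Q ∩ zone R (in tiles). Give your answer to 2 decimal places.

38.25

The intersection is the polygon with vertices (11,12), (11,3), (6,3.556), (6,9.111), (9.714,12).
By the shoelace formula its area is 38.25.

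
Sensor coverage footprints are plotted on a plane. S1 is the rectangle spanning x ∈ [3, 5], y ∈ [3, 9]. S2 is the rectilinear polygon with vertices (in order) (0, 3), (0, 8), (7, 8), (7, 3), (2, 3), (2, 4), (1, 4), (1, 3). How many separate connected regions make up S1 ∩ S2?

1

S1 ∩ S2 is a single connected region.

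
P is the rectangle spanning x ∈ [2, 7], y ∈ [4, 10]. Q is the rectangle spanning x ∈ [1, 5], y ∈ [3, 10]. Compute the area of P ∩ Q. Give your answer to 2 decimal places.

|P∩Q|: x∈[2,5], y∈[4,10] → 3·6 = 18.

18.00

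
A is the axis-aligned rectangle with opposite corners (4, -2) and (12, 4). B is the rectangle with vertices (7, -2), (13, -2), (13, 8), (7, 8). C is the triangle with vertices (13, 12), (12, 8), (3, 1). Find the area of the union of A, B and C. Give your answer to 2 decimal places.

By inclusion–exclusion:
Individual areas: |A| = 48, |B| = 60, |C| = 14.5.
|A∩B|: x∈[7,12], y∈[-2,4] → 5·6 = 30.
|A∩C| = 1.5337.
|B∩C| = 6.6495.
|A∩B∩C| = 0.
|A ∪ B ∪ C| = 122.5 − 38.1832 + 0 = 84.32.

84.32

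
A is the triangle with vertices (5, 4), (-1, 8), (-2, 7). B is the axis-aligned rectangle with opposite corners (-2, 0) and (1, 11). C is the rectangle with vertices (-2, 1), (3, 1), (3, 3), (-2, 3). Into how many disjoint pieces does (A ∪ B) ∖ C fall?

2

(A ∪ B) ∖ C splits into 2 disjoint pieces (area 25.9048, area 3).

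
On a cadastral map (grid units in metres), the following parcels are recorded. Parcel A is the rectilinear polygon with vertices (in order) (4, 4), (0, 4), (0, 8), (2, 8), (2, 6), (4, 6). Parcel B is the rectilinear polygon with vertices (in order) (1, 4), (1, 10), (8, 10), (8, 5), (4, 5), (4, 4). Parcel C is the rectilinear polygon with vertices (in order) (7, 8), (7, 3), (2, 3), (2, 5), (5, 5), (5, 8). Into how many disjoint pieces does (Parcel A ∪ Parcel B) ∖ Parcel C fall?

1

(Parcel A ∪ Parcel B) ∖ Parcel C is a single connected region.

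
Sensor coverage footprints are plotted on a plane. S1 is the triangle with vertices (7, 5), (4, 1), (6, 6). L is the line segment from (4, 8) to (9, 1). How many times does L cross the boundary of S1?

2

The segment meets the boundary at (6.561,4.415), (5.795,5.487).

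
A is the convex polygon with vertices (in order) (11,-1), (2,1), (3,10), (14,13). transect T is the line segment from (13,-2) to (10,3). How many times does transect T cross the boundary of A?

The segment meets the boundary at (11.368,0.719).

1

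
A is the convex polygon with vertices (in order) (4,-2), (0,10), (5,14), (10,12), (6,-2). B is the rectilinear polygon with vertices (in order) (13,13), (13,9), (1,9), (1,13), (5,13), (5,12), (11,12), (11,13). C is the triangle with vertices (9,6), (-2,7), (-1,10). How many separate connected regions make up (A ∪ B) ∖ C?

(A ∪ B) ∖ C splits into 2 disjoint pieces (area 59.0287, area 38.5421).

2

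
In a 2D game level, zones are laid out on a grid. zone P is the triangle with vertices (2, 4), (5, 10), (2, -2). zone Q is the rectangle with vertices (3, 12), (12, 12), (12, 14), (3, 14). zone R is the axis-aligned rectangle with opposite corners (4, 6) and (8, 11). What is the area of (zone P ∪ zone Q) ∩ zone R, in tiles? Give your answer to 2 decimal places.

1.00

The region (zone P ∪ zone Q) ∩ zone R is the polygon with vertices (5,10), (4,6), (4,8).
By the shoelace formula its area is 1.00.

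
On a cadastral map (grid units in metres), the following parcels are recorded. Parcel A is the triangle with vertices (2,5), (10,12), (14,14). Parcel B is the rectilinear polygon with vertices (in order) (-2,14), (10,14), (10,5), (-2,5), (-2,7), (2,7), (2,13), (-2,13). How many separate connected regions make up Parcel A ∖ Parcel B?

1

Parcel A ∖ Parcel B is a single connected region.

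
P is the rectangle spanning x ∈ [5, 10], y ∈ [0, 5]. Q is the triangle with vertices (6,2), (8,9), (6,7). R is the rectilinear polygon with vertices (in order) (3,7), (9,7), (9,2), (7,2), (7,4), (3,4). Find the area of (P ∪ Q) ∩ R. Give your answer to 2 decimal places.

|P ∪ Q| = 28.7143.
|(P ∪ Q) ∩ R| = 10.29.

10.29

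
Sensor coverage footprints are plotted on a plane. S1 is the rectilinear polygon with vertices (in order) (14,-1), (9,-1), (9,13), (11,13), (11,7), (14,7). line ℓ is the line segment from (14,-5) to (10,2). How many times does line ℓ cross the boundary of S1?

The segment meets the boundary at (11.714,-1).

1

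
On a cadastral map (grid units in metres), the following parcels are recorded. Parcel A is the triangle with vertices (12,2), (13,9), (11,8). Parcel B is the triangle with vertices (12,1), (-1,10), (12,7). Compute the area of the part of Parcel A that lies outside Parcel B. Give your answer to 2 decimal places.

4.33

|Parcel A| = 6.5, |Parcel A∩Parcel B| = 2.1667.
|Parcel A ∖ Parcel B| = |Parcel A| − |Parcel A∩Parcel B| = 6.5 − 2.1667 = 4.33.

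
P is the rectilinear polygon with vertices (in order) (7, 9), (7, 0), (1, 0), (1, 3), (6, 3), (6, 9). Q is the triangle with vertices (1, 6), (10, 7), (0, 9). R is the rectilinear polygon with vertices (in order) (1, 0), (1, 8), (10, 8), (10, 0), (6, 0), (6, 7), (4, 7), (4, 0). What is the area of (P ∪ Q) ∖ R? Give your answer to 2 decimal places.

11.11

|P ∪ Q| = 36.9111.
|(P ∪ Q) ∩ R| = 25.8.
|(P ∪ Q) ∖ R| = 36.9111 − 25.8 = 11.11.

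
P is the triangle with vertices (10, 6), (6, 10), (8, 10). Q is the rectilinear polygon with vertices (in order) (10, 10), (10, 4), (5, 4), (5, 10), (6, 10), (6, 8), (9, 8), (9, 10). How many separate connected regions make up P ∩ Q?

1

P ∩ Q is a single connected region.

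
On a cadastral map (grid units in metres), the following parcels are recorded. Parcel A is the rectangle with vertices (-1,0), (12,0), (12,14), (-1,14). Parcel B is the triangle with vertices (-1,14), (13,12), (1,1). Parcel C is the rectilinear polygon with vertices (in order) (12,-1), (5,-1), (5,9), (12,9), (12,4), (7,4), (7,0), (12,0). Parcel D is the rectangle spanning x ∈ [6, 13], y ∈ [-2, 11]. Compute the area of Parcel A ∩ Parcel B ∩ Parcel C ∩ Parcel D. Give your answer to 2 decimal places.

The intersection is the polygon with vertices (9.727,9), (6,5.583), (6,9).
By the shoelace formula its area is 6.37.

6.37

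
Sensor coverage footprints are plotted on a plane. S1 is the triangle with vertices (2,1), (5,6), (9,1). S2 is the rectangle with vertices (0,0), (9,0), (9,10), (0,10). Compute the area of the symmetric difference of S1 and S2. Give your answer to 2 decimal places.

72.50

|S1| = 17.5, |S2| = 90, |S1∩S2| = 17.5.
|S1 △ S2| = |S1| + |S2| − 2·|S1∩S2| = 17.5 + 90 − 35 = 72.50.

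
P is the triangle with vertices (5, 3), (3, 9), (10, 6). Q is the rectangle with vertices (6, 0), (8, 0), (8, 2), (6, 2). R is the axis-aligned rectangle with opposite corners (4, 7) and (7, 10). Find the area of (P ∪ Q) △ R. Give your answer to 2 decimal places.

|P ∪ Q| = 22.
|(P ∪ Q) ∩ R| = 2.7857.
|(P ∪ Q) △ R| = 22 + 9 − 5.5714 = 25.43.

25.43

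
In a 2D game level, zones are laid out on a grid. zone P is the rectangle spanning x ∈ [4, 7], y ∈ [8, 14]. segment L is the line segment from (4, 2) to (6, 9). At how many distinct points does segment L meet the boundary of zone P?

1

The segment meets the boundary at (5.714,8).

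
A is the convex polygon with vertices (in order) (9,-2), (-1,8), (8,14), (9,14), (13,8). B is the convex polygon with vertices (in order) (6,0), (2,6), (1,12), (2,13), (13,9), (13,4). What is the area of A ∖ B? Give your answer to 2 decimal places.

29.07

|A| = 115, |A∩B| = 85.926.
|A ∖ B| = |A| − |A∩B| = 115 − 85.926 = 29.07.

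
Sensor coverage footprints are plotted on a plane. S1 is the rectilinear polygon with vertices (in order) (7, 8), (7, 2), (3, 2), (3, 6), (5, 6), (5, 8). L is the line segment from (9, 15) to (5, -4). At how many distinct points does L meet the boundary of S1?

The segment meets the boundary at (6.263,2), (7,5.5).

2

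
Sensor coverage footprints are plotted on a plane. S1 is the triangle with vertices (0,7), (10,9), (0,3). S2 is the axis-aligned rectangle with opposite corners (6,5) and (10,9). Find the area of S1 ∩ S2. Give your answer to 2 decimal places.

The intersection is the polygon with vertices (10,9), (6,6.6), (6,8.2).
By the shoelace formula its area is 3.20.

3.20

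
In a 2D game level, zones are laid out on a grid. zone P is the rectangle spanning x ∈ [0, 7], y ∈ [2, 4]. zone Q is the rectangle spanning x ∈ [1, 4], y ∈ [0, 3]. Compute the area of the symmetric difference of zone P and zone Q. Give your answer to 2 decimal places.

17.00

|zone P∩zone Q|: x∈[1,4], y∈[2,3] → 3·1 = 3.
|zone P △ zone Q| = |zone P| + |zone Q| − 2·|zone P∩zone Q| = 14 + 9 − 6 = 17.00.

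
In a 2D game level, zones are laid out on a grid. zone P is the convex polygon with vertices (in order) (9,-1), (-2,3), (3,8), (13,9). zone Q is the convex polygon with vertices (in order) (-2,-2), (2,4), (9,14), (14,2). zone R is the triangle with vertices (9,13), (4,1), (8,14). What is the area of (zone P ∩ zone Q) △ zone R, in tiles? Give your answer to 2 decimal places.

68.27

|zone P ∩ zone Q| = 65.6844.
|(zone P ∩ zone Q) ∩ zone R| = 2.9571.
|(zone P ∩ zone Q) △ zone R| = 65.6844 + 8.5 − 5.9142 = 68.27.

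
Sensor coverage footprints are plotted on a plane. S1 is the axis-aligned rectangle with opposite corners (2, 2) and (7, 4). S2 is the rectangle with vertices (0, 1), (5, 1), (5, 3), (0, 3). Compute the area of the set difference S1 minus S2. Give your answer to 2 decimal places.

|S1∩S2|: x∈[2,5], y∈[2,3] → 3·1 = 3.
|S1| = 10.
|S1 ∖ S2| = |S1| − |S1∩S2| = 10 − 3 = 7.00.

7.00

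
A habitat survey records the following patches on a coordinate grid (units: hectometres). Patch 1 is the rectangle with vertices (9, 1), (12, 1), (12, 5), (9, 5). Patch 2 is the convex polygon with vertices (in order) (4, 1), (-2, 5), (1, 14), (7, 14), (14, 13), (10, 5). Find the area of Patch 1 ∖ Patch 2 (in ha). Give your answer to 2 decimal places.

|Patch 1| = 12, |Patch 1∩Patch 2| = 0.3333.
|Patch 1 ∖ Patch 2| = |Patch 1| − |Patch 1∩Patch 2| = 12 − 0.3333 = 11.67.

11.67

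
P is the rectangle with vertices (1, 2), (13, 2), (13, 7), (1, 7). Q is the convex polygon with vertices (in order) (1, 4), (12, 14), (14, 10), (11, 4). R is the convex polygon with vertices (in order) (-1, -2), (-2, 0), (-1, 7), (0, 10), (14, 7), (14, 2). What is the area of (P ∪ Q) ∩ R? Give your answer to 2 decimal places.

|P ∪ Q| = 94.7.
|(P ∪ Q) ∩ R| = 67.94.

67.94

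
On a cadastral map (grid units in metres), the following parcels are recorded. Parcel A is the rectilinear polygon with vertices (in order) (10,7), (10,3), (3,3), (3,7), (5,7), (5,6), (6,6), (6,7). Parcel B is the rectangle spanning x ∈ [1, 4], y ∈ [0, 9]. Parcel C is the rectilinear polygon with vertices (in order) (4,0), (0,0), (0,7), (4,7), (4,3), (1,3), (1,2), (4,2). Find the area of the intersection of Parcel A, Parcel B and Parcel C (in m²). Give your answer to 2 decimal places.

4.00

The intersection is the polygon with vertices (3,7), (4,7), (4,3), (3,3).
By the shoelace formula its area is 4.00.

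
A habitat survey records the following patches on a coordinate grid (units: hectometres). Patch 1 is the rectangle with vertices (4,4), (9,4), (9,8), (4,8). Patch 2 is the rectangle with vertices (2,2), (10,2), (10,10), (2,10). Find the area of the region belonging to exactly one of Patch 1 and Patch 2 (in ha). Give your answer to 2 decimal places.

|Patch 1∩Patch 2|: x∈[4,9], y∈[4,8] → 5·4 = 20.
|Patch 1 △ Patch 2| = |Patch 1| + |Patch 2| − 2·|Patch 1∩Patch 2| = 20 + 64 − 40 = 44.00.

44.00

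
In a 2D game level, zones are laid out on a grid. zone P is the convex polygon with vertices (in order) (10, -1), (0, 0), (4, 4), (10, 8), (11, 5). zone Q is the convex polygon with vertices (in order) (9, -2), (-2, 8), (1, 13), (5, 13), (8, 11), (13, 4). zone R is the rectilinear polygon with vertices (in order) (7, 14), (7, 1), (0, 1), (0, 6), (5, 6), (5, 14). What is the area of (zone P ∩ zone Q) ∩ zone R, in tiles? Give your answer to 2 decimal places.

11.24

The region (zone P ∩ zone Q) ∩ zone R is the polygon with vertices (3.238,3.238), (4,4), (7,6), (7,1), (5.7,1).
By the shoelace formula its area is 11.24.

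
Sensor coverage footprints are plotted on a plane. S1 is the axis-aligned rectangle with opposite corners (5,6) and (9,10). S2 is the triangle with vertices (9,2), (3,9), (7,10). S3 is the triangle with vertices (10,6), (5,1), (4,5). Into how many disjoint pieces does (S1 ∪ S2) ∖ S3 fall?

(S1 ∪ S2) ∖ S3 splits into 2 disjoint pieces (area 19.9434, area 1.1769).

2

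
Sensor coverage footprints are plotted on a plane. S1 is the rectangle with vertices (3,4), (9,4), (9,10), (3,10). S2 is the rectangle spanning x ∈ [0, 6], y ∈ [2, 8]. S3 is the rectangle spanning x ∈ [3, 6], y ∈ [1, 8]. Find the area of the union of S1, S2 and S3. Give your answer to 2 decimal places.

By inclusion–exclusion:
Individual areas: |S1| = 36, |S2| = 36, |S3| = 21.
|S1∩S2|: x∈[3,6], y∈[4,8] → 3·4 = 12.
|S1∩S3|: x∈[3,6], y∈[4,8] → 3·4 = 12.
|S2∩S3|: x∈[3,6], y∈[2,8] → 3·6 = 18.
|S1∩S2∩S3| = 12.
|S1 ∪ S2 ∪ S3| = 93 − 42 + 12 = 63.00.

63.00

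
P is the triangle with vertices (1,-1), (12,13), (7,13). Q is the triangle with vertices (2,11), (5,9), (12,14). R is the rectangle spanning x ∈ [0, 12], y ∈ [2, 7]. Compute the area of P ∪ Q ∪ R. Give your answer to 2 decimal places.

By inclusion–exclusion:
Individual areas: |P| = 35, |Q| = 14.5, |R| = 60.
|P∩Q| = 6.1924.
|P∩R| = 9.8214.
|Q∩R| = 0.
|P∩Q∩R| = 0.
|P ∪ Q ∪ R| = 109.5 − 16.0139 + 0 = 93.49.

93.49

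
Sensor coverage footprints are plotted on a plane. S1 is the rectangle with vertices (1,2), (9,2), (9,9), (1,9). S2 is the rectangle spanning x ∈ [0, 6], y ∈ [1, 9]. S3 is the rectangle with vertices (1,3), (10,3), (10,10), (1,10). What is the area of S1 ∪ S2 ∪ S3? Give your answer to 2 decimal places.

By inclusion–exclusion:
Individual areas: |S1| = 56, |S2| = 48, |S3| = 63.
|S1∩S2|: x∈[1,6], y∈[2,9] → 5·7 = 35.
|S1∩S3|: x∈[1,9], y∈[3,9] → 8·6 = 48.
|S2∩S3|: x∈[1,6], y∈[3,9] → 5·6 = 30.
|S1∩S2∩S3| = 30.
|S1 ∪ S2 ∪ S3| = 167 − 113 + 30 = 84.00.

84.00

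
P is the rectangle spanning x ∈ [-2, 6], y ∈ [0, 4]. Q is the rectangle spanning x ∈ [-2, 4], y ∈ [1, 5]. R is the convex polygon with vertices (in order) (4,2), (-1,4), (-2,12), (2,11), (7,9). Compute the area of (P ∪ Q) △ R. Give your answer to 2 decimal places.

72.66

|P ∪ Q| = 38.
|(P ∪ Q) ∩ R| = 10.9196.
|(P ∪ Q) △ R| = 38 + 56.5 − 21.8393 = 72.66.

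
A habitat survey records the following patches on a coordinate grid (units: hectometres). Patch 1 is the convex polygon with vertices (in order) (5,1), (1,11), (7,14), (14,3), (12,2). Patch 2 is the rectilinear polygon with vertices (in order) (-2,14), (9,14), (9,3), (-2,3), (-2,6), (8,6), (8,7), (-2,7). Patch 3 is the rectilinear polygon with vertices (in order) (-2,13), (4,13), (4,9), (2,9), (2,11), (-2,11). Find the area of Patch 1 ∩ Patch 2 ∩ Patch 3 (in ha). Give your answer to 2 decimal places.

The intersection is the polygon with vertices (4,12.5), (4,9), (2,9), (2,11), (1,11).
By the shoelace formula its area is 6.25.

6.25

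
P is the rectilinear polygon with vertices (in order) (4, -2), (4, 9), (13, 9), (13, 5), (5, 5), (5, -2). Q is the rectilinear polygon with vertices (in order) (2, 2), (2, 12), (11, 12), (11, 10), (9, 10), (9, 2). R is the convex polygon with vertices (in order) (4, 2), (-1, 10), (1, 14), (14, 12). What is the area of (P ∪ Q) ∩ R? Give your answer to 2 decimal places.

60.30

The region (P ∪ Q) ∩ R is the polygon with vertices (2,12), (11,12), (11,10), (9,10), (9,9), (11,9), (4,2), (2,5.2).
By the shoelace formula its area is 60.30.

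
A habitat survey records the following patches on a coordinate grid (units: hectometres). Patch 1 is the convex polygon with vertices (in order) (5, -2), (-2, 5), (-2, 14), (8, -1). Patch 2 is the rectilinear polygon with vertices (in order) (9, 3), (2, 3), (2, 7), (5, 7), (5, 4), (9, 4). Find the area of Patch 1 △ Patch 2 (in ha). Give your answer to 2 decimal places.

59.00

|Patch 1| = 59, |Patch 2| = 16, |Patch 1∩Patch 2| = 8.
|Patch 1 △ Patch 2| = |Patch 1| + |Patch 2| − 2·|Patch 1∩Patch 2| = 59 + 16 − 16 = 59.00.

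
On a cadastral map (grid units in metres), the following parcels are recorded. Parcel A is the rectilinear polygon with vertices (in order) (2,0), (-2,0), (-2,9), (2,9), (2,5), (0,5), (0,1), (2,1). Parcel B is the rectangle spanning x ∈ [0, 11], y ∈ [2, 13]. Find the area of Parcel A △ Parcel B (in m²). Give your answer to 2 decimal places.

|Parcel A| = 28, |Parcel B| = 121, |Parcel A∩Parcel B| = 8.
|Parcel A △ Parcel B| = |Parcel A| + |Parcel B| − 2·|Parcel A∩Parcel B| = 28 + 121 − 16 = 133.00.

133.00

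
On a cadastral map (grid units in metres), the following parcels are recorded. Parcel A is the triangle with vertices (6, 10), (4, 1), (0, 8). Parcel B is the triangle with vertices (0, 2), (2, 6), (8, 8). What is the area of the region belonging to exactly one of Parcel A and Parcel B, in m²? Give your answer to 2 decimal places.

|Parcel A| = 25, |Parcel B| = 10, |Parcel A∩Parcel B| = 5.9867.
|Parcel A △ Parcel B| = |Parcel A| + |Parcel B| − 2·|Parcel A∩Parcel B| = 25 + 10 − 11.9733 = 23.03.

23.03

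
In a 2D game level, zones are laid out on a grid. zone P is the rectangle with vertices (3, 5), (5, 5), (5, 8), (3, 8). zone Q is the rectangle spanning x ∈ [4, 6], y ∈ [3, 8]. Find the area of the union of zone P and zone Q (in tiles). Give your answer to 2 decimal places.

13.00

By inclusion–exclusion:
Individual areas: |zone P| = 6, |zone Q| = 10.
|zone P∩zone Q|: x∈[4,5], y∈[5,8] → 1·3 = 3.
|zone P ∪ zone Q| = 16 − 3 = 13.00.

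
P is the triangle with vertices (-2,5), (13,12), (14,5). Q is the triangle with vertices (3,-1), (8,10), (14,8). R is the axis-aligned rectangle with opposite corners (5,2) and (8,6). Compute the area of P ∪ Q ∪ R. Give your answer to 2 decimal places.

71.33

By inclusion–exclusion:
Individual areas: |P| = 56, |Q| = 38, |R| = 12.
|P∩Q| = 23.9809.
|P∩R| = 3.
|Q∩R| = 9.7364.
|P∩Q∩R| = 2.0455.
|P ∪ Q ∪ R| = 106 − 36.7173 + 2.0455 = 71.33.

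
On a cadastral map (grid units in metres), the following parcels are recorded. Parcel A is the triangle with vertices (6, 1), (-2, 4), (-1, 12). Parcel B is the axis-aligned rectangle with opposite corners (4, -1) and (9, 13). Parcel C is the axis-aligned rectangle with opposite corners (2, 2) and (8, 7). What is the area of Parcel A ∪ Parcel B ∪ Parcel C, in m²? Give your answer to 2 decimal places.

By inclusion–exclusion:
Individual areas: |Parcel A| = 33.5, |Parcel B| = 70, |Parcel C| = 30.
|Parcel A∩Parcel B| = 2.3929.
|Parcel A∩Parcel C| = 8.5303.
|Parcel B∩Parcel C|: x∈[4,8], y∈[2,7] → 4·5 = 20.
|Parcel A∩Parcel B∩Parcel C| = 1.461.
|Parcel A ∪ Parcel B ∪ Parcel C| = 133.5 − 30.9232 + 1.461 = 104.04.

104.04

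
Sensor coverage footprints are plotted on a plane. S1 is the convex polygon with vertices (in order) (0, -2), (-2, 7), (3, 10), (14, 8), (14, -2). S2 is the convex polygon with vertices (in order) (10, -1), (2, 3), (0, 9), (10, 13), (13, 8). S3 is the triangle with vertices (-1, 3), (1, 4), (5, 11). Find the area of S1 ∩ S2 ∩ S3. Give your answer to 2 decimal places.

2.79

The intersection is the polygon with vertices (4.294,9.765), (1.421,4.737), (1.077,5.769), (4.1,9.8).
By the shoelace formula its area is 2.79.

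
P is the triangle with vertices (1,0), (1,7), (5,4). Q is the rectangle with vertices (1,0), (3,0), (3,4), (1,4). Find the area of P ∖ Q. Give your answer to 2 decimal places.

8.00

|P| = 14, |P∩Q| = 6.
|P ∖ Q| = |P| − |P∩Q| = 14 − 6 = 8.00.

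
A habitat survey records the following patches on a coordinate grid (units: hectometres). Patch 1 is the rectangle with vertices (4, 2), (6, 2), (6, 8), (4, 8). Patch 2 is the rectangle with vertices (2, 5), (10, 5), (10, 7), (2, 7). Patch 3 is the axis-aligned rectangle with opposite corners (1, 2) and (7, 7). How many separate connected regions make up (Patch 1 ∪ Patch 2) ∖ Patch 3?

(Patch 1 ∪ Patch 2) ∖ Patch 3 splits into 2 disjoint pieces (area 2, area 6).

2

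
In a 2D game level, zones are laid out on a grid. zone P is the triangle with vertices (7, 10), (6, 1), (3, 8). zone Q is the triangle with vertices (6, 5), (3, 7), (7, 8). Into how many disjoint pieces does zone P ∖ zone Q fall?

zone P ∖ zone Q splits into 2 disjoint pieces (area 5.5779, area 6.1333).

2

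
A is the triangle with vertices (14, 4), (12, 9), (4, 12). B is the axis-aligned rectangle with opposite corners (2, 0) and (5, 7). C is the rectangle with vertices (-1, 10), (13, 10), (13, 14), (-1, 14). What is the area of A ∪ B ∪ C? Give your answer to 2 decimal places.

By inclusion–exclusion:
Individual areas: |A| = 17, |B| = 21, |C| = 56.
|A∩B| = 0.
|A∩C| = 2.8333.
|B∩C| = 0 (no overlap).
|A∩B∩C| = 0.
|A ∪ B ∪ C| = 94 − 2.8333 + 0 = 91.17.

91.17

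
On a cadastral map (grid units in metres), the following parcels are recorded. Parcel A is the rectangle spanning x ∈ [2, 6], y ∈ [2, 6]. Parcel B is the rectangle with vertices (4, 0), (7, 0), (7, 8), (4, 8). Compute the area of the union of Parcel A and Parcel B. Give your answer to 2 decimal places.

32.00

By inclusion–exclusion:
Individual areas: |Parcel A| = 16, |Parcel B| = 24.
|Parcel A∩Parcel B|: x∈[4,6], y∈[2,6] → 2·4 = 8.
|Parcel A ∪ Parcel B| = 40 − 8 = 32.00.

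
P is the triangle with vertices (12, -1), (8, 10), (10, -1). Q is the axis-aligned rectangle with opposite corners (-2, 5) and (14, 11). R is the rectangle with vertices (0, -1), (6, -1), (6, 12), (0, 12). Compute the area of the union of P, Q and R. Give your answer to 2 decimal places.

By inclusion–exclusion:
Individual areas: |P| = 11, |Q| = 96, |R| = 78.
|P∩Q| = 2.2727.
|P∩R| = 0.
|Q∩R|: x∈[0,6], y∈[5,11] → 6·6 = 36.
|P∩Q∩R| = 0.
|P ∪ Q ∪ R| = 185 − 38.2727 + 0 = 146.73.

146.73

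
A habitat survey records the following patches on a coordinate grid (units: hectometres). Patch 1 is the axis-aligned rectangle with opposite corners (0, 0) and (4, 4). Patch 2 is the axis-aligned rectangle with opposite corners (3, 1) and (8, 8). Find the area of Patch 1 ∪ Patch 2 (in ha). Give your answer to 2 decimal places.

By inclusion–exclusion:
Individual areas: |Patch 1| = 16, |Patch 2| = 35.
|Patch 1∩Patch 2|: x∈[3,4], y∈[1,4] → 1·3 = 3.
|Patch 1 ∪ Patch 2| = 51 − 3 = 48.00.

48.00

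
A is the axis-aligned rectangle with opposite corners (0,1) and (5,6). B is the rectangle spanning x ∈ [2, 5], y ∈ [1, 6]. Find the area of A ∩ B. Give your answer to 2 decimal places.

15.00

|A∩B|: x∈[2,5], y∈[1,6] → 3·5 = 15.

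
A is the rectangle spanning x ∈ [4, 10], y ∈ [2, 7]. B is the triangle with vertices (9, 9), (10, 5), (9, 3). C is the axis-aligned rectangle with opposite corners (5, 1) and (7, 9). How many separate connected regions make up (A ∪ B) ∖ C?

(A ∪ B) ∖ C splits into 2 disjoint pieces (area 15.5, area 5).

2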